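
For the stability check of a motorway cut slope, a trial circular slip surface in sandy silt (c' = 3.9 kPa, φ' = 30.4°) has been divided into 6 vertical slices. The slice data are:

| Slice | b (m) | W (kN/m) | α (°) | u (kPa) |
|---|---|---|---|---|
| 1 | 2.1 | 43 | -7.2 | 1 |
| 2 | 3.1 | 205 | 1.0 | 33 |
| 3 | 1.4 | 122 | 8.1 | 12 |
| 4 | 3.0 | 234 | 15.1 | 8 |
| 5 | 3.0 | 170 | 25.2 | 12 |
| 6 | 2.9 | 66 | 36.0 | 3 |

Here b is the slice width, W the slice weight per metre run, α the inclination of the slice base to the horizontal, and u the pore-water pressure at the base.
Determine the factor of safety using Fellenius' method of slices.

FS = 2.24

Ordinary method of slices: FS = Σ[c'·Δl_i + (W_i cosα_i − u_i·Δl_i)·tanφ'] / Σ W_i sinα_i, with Δl_i = b_i / cosα_i.
Slice 1: Δl = 2.1/cos(-7.2°) = 2.117 m; N'_1 = 43·cos(-7.2°) − 1·2.117 = 40.5; c'Δl = 8.26; W sinα = -5.4
Slice 2: Δl = 3.1/cos1.0° = 3.100 m; N'_2 = 205·cos1.0° − 33·3.100 = 102.7; c'Δl = 12.09; W sinα = 3.6
Slice 3: Δl = 1.4/cos8.1° = 1.414 m; N'_3 = 122·cos8.1° − 12·1.414 = 103.8; c'Δl = 5.52; W sinα = 17.2
Slice 4: Δl = 3.0/cos15.1° = 3.107 m; N'_4 = 234·cos15.1° − 8·3.107 = 201.1; c'Δl = 12.12; W sinα = 61.0
Slice 5: Δl = 3.0/cos25.2° = 3.316 m; N'_5 = 170·cos25.2° − 12·3.316 = 114.0; c'Δl = 12.93; W sinα = 72.4
Slice 6: Δl = 2.9/cos36.0° = 3.585 m; N'_6 = 66·cos36.0° − 3·3.585 = 42.6; c'Δl = 13.98; W sinα = 38.8
Σc'Δl = 64.9 kN/m; ΣN' = 604.7 kN/m; ΣW sinα = 187.5 kN/m
Resisting = 64.9 + 604.7·tan30.4° = 64.9 + 354.8 = 419.7 kN/m
FS = 419.7 / 187.5 = 2.238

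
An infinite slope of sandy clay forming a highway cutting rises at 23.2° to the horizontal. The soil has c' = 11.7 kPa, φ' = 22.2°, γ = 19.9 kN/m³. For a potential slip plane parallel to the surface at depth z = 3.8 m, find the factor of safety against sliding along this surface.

For an infinite slope with a slip plane parallel to the surface (no pore pressure): FS = [c' + γz cos²β tanφ'] / [γz sinβ cosβ].
γz = 19.9·3.8 = 75.62 kN/m²
Numerator = 11.7 + 75.62·cos²23.2°·tan22.2° = 11.7 + 75.62·0.8448·0.4081 = 37.771 kPa
Denominator = 75.62·sin23.2°·cos23.2° = 75.62·0.3939·0.9191 = 27.381 kPa
FS = 37.771 / 27.381 = 1.379

FS = 1.38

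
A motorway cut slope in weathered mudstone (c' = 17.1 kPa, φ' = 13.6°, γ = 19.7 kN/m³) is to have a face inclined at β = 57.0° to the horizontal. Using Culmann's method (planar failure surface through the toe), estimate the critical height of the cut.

Culmann's analysis gives the critical failure plane at α_cr = (β + φ')/2 = (57.0 + 13.6)/2 = 35.3°, and the critical height
H_c = (4c'/γ) · sinβ cosφ' / [1 − cos(β − φ')]
    = (4·17.1/19.7) · sin57.0°·cos13.6° / [1 − cos(43.4°)]
    = 3.472 · 0.8387·0.9720 / [1 − 0.7266]
    = 3.472 · 0.8152 / 0.2734
    = 10.35 m

H_c = 10.35 m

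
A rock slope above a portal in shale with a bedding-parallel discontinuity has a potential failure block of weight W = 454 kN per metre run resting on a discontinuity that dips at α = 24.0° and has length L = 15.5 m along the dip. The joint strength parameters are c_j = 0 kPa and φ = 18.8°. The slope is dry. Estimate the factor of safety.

FS = 0.76

Resolving the block weight along and normal to the plane and applying the Mohr–Coulomb strength on the joint:
N' = W cosα = 454·cos24.0° = 414.7 kN/m
Driving force T = W sinα = 454·sin24.0° = 184.7 kN/m
Resisting force R = c_j·L + N'·tanφ = 0·15.5 + 414.7·tan18.8° = 0.0 + 141.2 = 141.2 kN/m
FS = R / T = 141.2 / 184.7 = 0.765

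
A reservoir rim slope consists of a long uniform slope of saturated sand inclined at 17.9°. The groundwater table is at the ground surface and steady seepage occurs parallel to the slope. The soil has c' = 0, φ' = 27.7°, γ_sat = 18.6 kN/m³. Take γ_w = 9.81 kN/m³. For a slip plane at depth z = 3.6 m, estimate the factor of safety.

With seepage parallel to the slope and the water table at the surface, the effective normal stress on the slip plane uses the buoyant unit weight γ' = γ_sat − γ_w while the driving shear stress uses γ_sat:
FS = [c' + γ' z cos²β tanφ'] / [γ_sat z sinβ cosβ]
(For c' = 0 this reduces to FS = (γ'/γ_sat)·tanφ'/tanβ.)
γ' = 18.6 − 9.81 = 8.79 kN/m³
Numerator = 0.0 + 8.79·3.6·cos²17.9°·tan27.7° = 0.0 + 8.79·3.6·0.9055·0.5250 = 15.044 kPa
Denominator = 18.6·3.6·sin17.9°·cos17.9° = 18.6·3.6·0.3074·0.9516 = 19.584 kPa
FS = 15.044 / 19.584 = 0.768

FS = 0.77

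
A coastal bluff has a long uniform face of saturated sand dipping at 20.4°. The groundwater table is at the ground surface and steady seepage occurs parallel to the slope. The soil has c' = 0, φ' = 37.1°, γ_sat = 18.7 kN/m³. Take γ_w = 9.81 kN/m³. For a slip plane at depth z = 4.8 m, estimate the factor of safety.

With seepage parallel to the slope and the water table at the surface, the effective normal stress on the slip plane uses the buoyant unit weight γ' = γ_sat − γ_w while the driving shear stress uses γ_sat:
FS = [c' + γ' z cos²β tanφ'] / [γ_sat z sinβ cosβ]
(For c' = 0 this reduces to FS = (γ'/γ_sat)·tanφ'/tanβ.)
γ' = 18.7 − 9.81 = 8.89 kN/m³
Numerator = 0.0 + 8.89·4.8·cos²20.4°·tan37.1° = 0.0 + 8.89·4.8·0.8785·0.7563 = 28.351 kPa
Denominator = 18.7·4.8·sin20.4°·cos20.4° = 18.7·4.8·0.3486·0.9373 = 29.326 kPa
FS = 28.351 / 29.326 = 0.967

FS = 0.97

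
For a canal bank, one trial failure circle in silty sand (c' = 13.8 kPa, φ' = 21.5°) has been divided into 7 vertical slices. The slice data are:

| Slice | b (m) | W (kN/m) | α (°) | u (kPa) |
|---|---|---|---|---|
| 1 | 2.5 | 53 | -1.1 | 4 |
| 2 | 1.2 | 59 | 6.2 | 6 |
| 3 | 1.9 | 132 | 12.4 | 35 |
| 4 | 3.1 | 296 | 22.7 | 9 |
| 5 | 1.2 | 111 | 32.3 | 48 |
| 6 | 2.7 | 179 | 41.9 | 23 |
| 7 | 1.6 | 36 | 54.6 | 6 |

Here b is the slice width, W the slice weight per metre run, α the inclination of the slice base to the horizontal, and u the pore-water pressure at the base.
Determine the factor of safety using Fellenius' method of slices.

FS = 1.18

Ordinary method of slices: FS = Σ[c'·Δl_i + (W_i cosα_i − u_i·Δl_i)·tanφ'] / Σ W_i sinα_i, with Δl_i = b_i / cosα_i.
Slice 1: Δl = 2.5/cos(-1.1°) = 2.500 m; N'_1 = 53·cos(-1.1°) − 4·2.500 = 43.0; c'Δl = 34.51; W sinα = -1.0
Slice 2: Δl = 1.2/cos6.2° = 1.207 m; N'_2 = 59·cos6.2° − 6·1.207 = 51.4; c'Δl = 16.66; W sinα = 6.4
Slice 3: Δl = 1.9/cos12.4° = 1.945 m; N'_3 = 132·cos12.4° − 35·1.945 = 60.8; c'Δl = 26.85; W sinα = 28.3
Slice 4: Δl = 3.1/cos22.7° = 3.360 m; N'_4 = 296·cos22.7° − 9·3.360 = 242.8; c'Δl = 46.37; W sinα = 114.2
Slice 5: Δl = 1.2/cos32.3° = 1.420 m; N'_5 = 111·cos32.3° − 48·1.420 = 25.7; c'Δl = 19.59; W sinα = 59.3
Slice 6: Δl = 2.7/cos41.9° = 3.628 m; N'_6 = 179·cos41.9° − 23·3.628 = 49.8; c'Δl = 50.06; W sinα = 119.5
Slice 7: Δl = 1.6/cos54.6° = 2.762 m; N'_7 = 36·cos54.6° − 6·2.762 = 4.3; c'Δl = 38.12; W sinα = 29.3
Σc'Δl = 232.1 kN/m; ΣN' = 477.8 kN/m; ΣW sinα = 356.1 kN/m
Resisting = 232.1 + 477.8·tan21.5° = 232.1 + 188.2 = 420.4 kN/m
FS = 420.4 / 356.1 = 1.180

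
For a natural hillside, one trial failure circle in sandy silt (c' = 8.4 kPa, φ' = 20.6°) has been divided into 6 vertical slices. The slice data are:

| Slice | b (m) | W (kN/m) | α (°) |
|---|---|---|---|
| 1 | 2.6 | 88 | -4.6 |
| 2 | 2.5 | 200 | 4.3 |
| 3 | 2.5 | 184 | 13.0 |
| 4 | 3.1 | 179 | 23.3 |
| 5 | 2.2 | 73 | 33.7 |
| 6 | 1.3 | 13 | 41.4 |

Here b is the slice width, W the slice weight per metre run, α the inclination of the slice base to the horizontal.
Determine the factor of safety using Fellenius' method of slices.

Ordinary method of slices: FS = Σ[c'·Δl_i + (W_i cosα_i)·tanφ'] / Σ W_i sinα_i, with Δl_i = b_i / cosα_i.
Slice 1: Δl = 2.6/cos(-4.6°) = 2.608 m; N'_1 = 88·cos(-4.6°) = 87.7; c'Δl = 21.91; W sinα = -7.1
Slice 2: Δl = 2.5/cos4.3° = 2.507 m; N'_2 = 200·cos4.3° = 199.4; c'Δl = 21.06; W sinα = 15.0
Slice 3: Δl = 2.5/cos13.0° = 2.566 m; N'_3 = 184·cos13.0° = 179.3; c'Δl = 21.55; W sinα = 41.4
Slice 4: Δl = 3.1/cos23.3° = 3.375 m; N'_4 = 179·cos23.3° = 164.4; c'Δl = 28.35; W sinα = 70.8
Slice 5: Δl = 2.2/cos33.7° = 2.644 m; N'_5 = 73·cos33.7° = 60.7; c'Δl = 22.21; W sinα = 40.5
Slice 6: Δl = 1.3/cos41.4° = 1.733 m; N'_6 = 13·cos41.4° = 9.8; c'Δl = 14.56; W sinα = 8.6
Σc'Δl = 129.6 kN/m; ΣN' = 701.3 kN/m; ΣW sinα = 169.2 kN/m
Resisting = 129.6 + 701.3·tan20.6° = 129.6 + 263.6 = 393.3 kN/m
FS = 393.3 / 169.2 = 2.324

FS = 2.32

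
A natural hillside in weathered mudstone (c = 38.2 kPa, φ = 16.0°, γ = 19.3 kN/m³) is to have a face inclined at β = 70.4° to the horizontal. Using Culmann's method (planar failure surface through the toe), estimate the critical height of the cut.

Culmann's analysis gives the critical failure plane at α_cr = (β + φ)/2 = (70.4 + 16.0)/2 = 43.2°, and the critical height
H_c = (4c/γ) · sinβ cosφ / [1 − cos(β − φ)]
    = (4·38.2/19.3) · sin70.4°·cos16.0° / [1 − cos(54.4°)]
    = 7.917 · 0.9421·0.9613 / [1 − 0.5821]
    = 7.917 · 0.9056 / 0.4179
    = 17.16 m

H_c = 17.16 m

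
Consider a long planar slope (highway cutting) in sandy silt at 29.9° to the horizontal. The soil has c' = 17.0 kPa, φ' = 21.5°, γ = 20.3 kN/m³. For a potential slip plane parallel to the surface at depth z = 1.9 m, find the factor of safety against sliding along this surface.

For an infinite slope with a slip plane parallel to the surface (no pore pressure): FS = [c' + γz cos²β tanφ'] / [γz sinβ cosβ].
γz = 20.3·1.9 = 38.57 kN/m²
Numerator = 17.0 + 38.57·cos²29.9°·tan21.5° = 17.0 + 38.57·0.7515·0.3939 = 28.418 kPa
Denominator = 38.57·sin29.9°·cos29.9° = 38.57·0.4985·0.8669 = 16.668 kPa
FS = 28.418 / 16.668 = 1.705

FS = 1.70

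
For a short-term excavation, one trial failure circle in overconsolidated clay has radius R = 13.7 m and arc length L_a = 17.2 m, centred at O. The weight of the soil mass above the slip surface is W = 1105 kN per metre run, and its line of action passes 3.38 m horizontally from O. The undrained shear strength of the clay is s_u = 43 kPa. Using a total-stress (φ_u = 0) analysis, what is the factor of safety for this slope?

Taking moments about the centre O, the resisting moment is provided by the undrained shear strength acting along the arc:
M_R = s_u·L_a·R = 43·17.20·13.7 = 10132.5 kN·m/m
M_D = W·d = 1105·3.38 = 3734.9 kN·m/m
FS = M_R / M_D = 10132.5 / 3734.9 = 2.713

FS = 2.71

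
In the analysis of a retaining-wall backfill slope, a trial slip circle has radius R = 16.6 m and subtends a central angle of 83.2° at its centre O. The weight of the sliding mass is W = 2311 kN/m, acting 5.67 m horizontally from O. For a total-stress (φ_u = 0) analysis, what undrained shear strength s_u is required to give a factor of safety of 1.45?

s_u = 47.5 kPa

FS = s_u·L_a·R / (W·d), so s_u = FS·W·d / (L_a·R).
Arc length L_a = R·θ = 16.6·(83.2°·π/180) = 16.6·1.4521 = 24.11 m
s_u = 1.45·2311·5.67 / (24.11·16.6) = 18999.9 / 400.14 = 47.48 kPa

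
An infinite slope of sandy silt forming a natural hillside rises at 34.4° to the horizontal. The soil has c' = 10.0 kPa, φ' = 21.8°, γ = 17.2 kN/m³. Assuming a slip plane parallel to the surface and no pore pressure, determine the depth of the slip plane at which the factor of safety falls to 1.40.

z = 1.53 m

Setting FS = 1.40 in FS = [c' + γz cos²β tanφ'] / [γz sinβ cosβ] and solving for z:
z = c' / [γ cosβ (FS·sinβ − cosβ·tanφ')]
  = 10.0 / [17.2·cos34.4°·(1.40·sin34.4° − cos34.4°·tan21.8°)]
  = 10.0 / [17.2·0.8251·(1.40·0.5650 − 0.8251·0.4000)]
  = 10.0 / 6.5415 = 1.529 m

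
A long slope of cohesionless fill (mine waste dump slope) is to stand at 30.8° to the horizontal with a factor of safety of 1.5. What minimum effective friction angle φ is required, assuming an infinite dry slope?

φ = 41.8°

FS = tanφ/tanβ ⇒ tanφ = FS · tanβ = 1.5 · tan30.8° = 0.8942
φ = arctan(0.8942) = 41.80°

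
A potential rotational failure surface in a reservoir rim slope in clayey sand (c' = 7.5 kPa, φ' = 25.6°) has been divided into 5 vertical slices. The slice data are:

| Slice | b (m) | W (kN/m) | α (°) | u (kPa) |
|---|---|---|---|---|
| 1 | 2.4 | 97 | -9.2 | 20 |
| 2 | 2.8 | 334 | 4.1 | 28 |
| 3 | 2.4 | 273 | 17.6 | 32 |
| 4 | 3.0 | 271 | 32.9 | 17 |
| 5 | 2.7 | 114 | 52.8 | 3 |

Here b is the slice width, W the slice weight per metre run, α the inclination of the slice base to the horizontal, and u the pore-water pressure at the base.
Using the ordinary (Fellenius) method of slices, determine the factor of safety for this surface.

FS = 1.39

Ordinary method of slices: FS = Σ[c'·Δl_i + (W_i cosα_i − u_i·Δl_i)·tanφ'] / Σ W_i sinα_i, with Δl_i = b_i / cosα_i.
Slice 1: Δl = 2.4/cos(-9.2°) = 2.431 m; N'_1 = 97·cos(-9.2°) − 20·2.431 = 47.1; c'Δl = 18.23; W sinα = -15.5
Slice 2: Δl = 2.8/cos4.1° = 2.807 m; N'_2 = 334·cos4.1° − 28·2.807 = 254.5; c'Δl = 21.05; W sinα = 23.9
Slice 3: Δl = 2.4/cos17.6° = 2.518 m; N'_3 = 273·cos17.6° − 32·2.518 = 179.6; c'Δl = 18.88; W sinα = 82.5
Slice 4: Δl = 3.0/cos32.9° = 3.573 m; N'_4 = 271·cos32.9° − 17·3.573 = 166.8; c'Δl = 26.80; W sinα = 147.2
Slice 5: Δl = 2.7/cos52.8° = 4.466 m; N'_5 = 114·cos52.8° − 3·4.466 = 55.5; c'Δl = 33.49; W sinα = 90.8
Σc'Δl = 118.5 kN/m; ΣN' = 703.6 kN/m; ΣW sinα = 328.9 kN/m
Resisting = 118.5 + 703.6·tan25.6° = 118.5 + 337.1 = 455.6 kN/m
FS = 455.6 / 328.9 = 1.385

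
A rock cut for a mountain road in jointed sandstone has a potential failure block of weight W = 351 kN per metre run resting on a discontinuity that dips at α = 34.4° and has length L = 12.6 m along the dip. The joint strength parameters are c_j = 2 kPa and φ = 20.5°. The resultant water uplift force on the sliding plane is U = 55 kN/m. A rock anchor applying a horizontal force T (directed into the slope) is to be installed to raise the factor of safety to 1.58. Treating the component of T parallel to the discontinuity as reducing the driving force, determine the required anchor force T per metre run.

T = 132 kN/m

Resolving forces along and normal to the sliding plane, with the horizontal anchor force T adding T·sinα to the effective normal force and T·cosα acting up the plane against the driving force:
FS = [c_jL + (W cosα − U + T sinα) tanφ] / [W sinα − T cosα]
Without the anchor: N' = 234.6 kN/m, driving T_d = 198.3 kN/m, resisting R = 2·12.6 + 234.6·tan20.5° = 112.9 kN/m, FS = 0.57.
Setting FS = 1.58 and solving for T:
1.58·(198.3 − T cos34.4°) = 112.9 + T sin34.4°·tan20.5°
T·(sin34.4°·tan20.5° + 1.58·cos34.4°) = 1.58·198.3 − 112.9
T·(0.5650·0.3739 + 1.58·0.8251) = 313.3 − 112.9 = 200.4
T·1.5149 = 200.4
T = 132.3 kN/m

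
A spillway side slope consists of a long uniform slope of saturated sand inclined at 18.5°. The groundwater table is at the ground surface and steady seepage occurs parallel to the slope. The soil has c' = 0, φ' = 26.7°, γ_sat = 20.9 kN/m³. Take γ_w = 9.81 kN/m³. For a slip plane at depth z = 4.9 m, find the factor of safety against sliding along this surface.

FS = 0.80

With seepage parallel to the slope and the water table at the surface, the effective normal stress on the slip plane uses the buoyant unit weight γ' = γ_sat − γ_w while the driving shear stress uses γ_sat:
FS = [c' + γ' z cos²β tanφ'] / [γ_sat z sinβ cosβ]
(For c' = 0 this reduces to FS = (γ'/γ_sat)·tanφ'/tanβ.)
γ' = 20.9 − 9.81 = 11.09 kN/m³
Numerator = 0.0 + 11.09·4.9·cos²18.5°·tan26.7° = 0.0 + 11.09·4.9·0.8993·0.5029 = 24.579 kPa
Denominator = 20.9·4.9·sin18.5°·cos18.5° = 20.9·4.9·0.3173·0.9483 = 30.816 kPa
FS = 24.579 / 30.816 = 0.798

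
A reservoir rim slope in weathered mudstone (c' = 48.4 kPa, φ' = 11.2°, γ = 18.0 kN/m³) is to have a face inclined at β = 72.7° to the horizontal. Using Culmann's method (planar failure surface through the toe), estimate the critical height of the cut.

H_c = 19.27 m

Culmann's analysis gives the critical failure plane at α_cr = (β + φ')/2 = (72.7 + 11.2)/2 = 42.0°, and the critical height
H_c = (4c'/γ) · sinβ cosφ' / [1 − cos(β − φ')]
    = (4·48.4/18.0) · sin72.7°·cos11.2° / [1 − cos(61.5°)]
    = 10.756 · 0.9548·0.9810 / [1 − 0.4772]
    = 10.756 · 0.9366 / 0.5228
    = 19.27 m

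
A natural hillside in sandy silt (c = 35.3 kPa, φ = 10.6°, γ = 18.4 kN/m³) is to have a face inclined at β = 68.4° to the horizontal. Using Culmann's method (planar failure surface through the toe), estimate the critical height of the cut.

H_c = 15.01 m

Culmann's analysis gives the critical failure plane at α_cr = (β + φ)/2 = (68.4 + 10.6)/2 = 39.5°, and the critical height
H_c = (4c/γ) · sinβ cosφ / [1 − cos(β − φ)]
    = (4·35.3/18.4) · sin68.4°·cos10.6° / [1 − cos(57.8°)]
    = 7.674 · 0.9298·0.9829 / [1 − 0.5329]
    = 7.674 · 0.9139 / 0.4671
    = 15.01 m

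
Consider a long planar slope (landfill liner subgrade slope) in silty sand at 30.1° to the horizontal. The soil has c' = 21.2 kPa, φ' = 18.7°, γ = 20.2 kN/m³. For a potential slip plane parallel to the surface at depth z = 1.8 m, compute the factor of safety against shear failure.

FS = 1.93

For an infinite slope with a slip plane parallel to the surface (no pore pressure): FS = [c' + γz cos²β tanφ'] / [γz sinβ cosβ].
γz = 20.2·1.8 = 36.36 kN/m²
Numerator = 21.2 + 36.36·cos²30.1°·tan18.7° = 21.2 + 36.36·0.7485·0.3385 = 30.412 kPa
Denominator = 36.36·sin30.1°·cos30.1° = 36.36·0.5015·0.8652 = 15.776 kPa
FS = 30.412 / 15.776 = 1.928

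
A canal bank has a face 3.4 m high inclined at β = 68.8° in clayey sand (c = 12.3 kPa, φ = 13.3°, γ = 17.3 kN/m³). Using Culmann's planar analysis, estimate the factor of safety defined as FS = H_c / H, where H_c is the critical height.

FS = 1.75

H_c = (4c/γ) · sinβ cosφ / [1 − cos(β − φ)]
    = (4·12.3/17.3) · sin68.8°·cos13.3° / [1 − cos55.5°]
    = 2.844 · 0.9073 / 0.4336 = 5.95 m
FS = H_c / H = 5.95 / 3.4 = 1.750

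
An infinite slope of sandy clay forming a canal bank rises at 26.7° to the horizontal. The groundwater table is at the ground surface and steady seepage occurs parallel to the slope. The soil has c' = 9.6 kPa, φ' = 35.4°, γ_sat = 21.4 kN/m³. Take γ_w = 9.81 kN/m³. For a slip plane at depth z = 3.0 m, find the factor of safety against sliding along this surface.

FS = 1.14

With seepage parallel to the slope and the water table at the surface, the effective normal stress on the slip plane uses the buoyant unit weight γ' = γ_sat − γ_w while the driving shear stress uses γ_sat:
FS = [c' + γ' z cos²β tanφ'] / [γ_sat z sinβ cosβ]
γ' = 21.4 − 9.81 = 11.59 kN/m³
Numerator = 9.6 + 11.59·3.0·cos²26.7°·tan35.4° = 9.6 + 11.59·3.0·0.7981·0.7107 = 29.321 kPa
Denominator = 21.4·3.0·sin26.7°·cos26.7° = 21.4·3.0·0.4493·0.8934 = 25.770 kPa
FS = 29.321 / 25.770 = 1.138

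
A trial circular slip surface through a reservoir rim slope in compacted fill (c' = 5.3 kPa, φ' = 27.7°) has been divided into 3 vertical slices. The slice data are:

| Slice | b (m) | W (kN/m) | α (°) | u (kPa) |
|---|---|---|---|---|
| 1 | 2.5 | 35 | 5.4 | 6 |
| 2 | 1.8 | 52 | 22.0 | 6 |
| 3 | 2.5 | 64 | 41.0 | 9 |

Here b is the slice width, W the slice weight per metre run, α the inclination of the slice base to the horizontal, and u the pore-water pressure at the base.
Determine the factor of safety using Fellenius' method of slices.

FS = 1.24

Ordinary method of slices: FS = Σ[c'·Δl_i + (W_i cosα_i − u_i·Δl_i)·tanφ'] / Σ W_i sinα_i, with Δl_i = b_i / cosα_i.
Slice 1: Δl = 2.5/cos5.4° = 2.511 m; N'_1 = 35·cos5.4° − 6·2.511 = 19.8; c'Δl = 13.31; W sinα = 3.3
Slice 2: Δl = 1.8/cos22.0° = 1.941 m; N'_2 = 52·cos22.0° − 6·1.941 = 36.6; c'Δl = 10.29; W sinα = 19.5
Slice 3: Δl = 2.5/cos41.0° = 3.313 m; N'_3 = 64·cos41.0° − 9·3.313 = 18.5; c'Δl = 17.56; W sinα = 42.0
Σc'Δl = 41.2 kN/m; ΣN' = 74.8 kN/m; ΣW sinα = 64.8 kN/m
Resisting = 41.2 + 74.8·tan27.7° = 41.2 + 39.3 = 80.4 kN/m
FS = 80.4 / 64.8 = 1.242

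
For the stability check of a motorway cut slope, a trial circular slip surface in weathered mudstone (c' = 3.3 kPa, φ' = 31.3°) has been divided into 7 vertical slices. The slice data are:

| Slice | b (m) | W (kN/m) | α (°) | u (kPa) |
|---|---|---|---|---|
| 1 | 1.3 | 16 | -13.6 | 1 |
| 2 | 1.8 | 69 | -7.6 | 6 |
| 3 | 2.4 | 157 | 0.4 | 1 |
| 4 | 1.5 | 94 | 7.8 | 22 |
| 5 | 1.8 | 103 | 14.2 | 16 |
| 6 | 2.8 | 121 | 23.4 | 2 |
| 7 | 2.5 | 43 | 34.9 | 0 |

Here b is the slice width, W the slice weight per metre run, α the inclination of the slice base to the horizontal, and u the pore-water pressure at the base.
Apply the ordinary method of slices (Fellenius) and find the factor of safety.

Ordinary method of slices: FS = Σ[c'·Δl_i + (W_i cosα_i − u_i·Δl_i)·tanφ'] / Σ W_i sinα_i, with Δl_i = b_i / cosα_i.
Slice 1: Δl = 1.3/cos(-13.6°) = 1.338 m; N'_1 = 16·cos(-13.6°) − 1·1.338 = 14.2; c'Δl = 4.41; W sinα = -3.8
Slice 2: Δl = 1.8/cos(-7.6°) = 1.816 m; N'_2 = 69·cos(-7.6°) − 6·1.816 = 57.5; c'Δl = 5.99; W sinα = -9.1
Slice 3: Δl = 2.4/cos0.4° = 2.400 m; N'_3 = 157·cos0.4° − 1·2.400 = 154.6; c'Δl = 7.92; W sinα = 1.1
Slice 4: Δl = 1.5/cos7.8° = 1.514 m; N'_4 = 94·cos7.8° − 22·1.514 = 59.8; c'Δl = 5.00; W sinα = 12.8
Slice 5: Δl = 1.8/cos14.2° = 1.857 m; N'_5 = 103·cos14.2° − 16·1.857 = 70.1; c'Δl = 6.13; W sinα = 25.3
Slice 6: Δl = 2.8/cos23.4° = 3.051 m; N'_6 = 121·cos23.4° − 2·3.051 = 104.9; c'Δl = 10.07; W sinα = 48.1
Slice 7: Δl = 2.5/cos34.9° = 3.048 m; N'_7 = 43·cos34.9° − 0·3.048 = 35.3; c'Δl = 10.06; W sinα = 24.6
Σc'Δl = 49.6 kN/m; ΣN' = 496.5 kN/m; ΣW sinα = 98.9 kN/m
Resisting = 49.6 + 496.5·tan31.3° = 49.6 + 301.9 = 351.4 kN/m
FS = 351.4 / 98.9 = 3.554

FS = 3.55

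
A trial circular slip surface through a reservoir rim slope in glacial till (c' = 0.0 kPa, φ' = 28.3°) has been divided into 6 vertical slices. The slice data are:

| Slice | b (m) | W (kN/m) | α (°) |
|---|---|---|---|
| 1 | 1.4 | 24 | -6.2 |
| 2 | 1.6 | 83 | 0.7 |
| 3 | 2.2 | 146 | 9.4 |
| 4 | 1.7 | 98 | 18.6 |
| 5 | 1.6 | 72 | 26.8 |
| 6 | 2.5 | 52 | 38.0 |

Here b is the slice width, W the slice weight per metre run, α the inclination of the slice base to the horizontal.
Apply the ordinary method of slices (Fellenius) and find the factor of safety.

FS = 2.05

Ordinary method of slices: FS = Σ[c'·Δl_i + (W_i cosα_i)·tanφ'] / Σ W_i sinα_i, with Δl_i = b_i / cosα_i.
Slice 1: Δl = 1.4/cos(-6.2°) = 1.408 m; N'_1 = 24·cos(-6.2°) = 23.9; c'Δl = 0.00; W sinα = -2.6
Slice 2: Δl = 1.6/cos0.7° = 1.600 m; N'_2 = 83·cos0.7° = 83.0; c'Δl = 0.00; W sinα = 1.0
Slice 3: Δl = 2.2/cos9.4° = 2.230 m; N'_3 = 146·cos9.4° = 144.0; c'Δl = 0.00; W sinα = 23.8
Slice 4: Δl = 1.7/cos18.6° = 1.794 m; N'_4 = 98·cos18.6° = 92.9; c'Δl = 0.00; W sinα = 31.3
Slice 5: Δl = 1.6/cos26.8° = 1.793 m; N'_5 = 72·cos26.8° = 64.3; c'Δl = 0.00; W sinα = 32.5
Slice 6: Δl = 2.5/cos38.0° = 3.173 m; N'_6 = 52·cos38.0° = 41.0; c'Δl = 0.00; W sinα = 32.0
Σc'Δl = 0.0 kN/m; ΣN' = 449.0 kN/m; ΣW sinα = 118.0 kN/m
Resisting = 0.0 + 449.0·tan28.3° = 0.0 + 241.8 = 241.8 kN/m
FS = 241.8 / 118.0 = 2.049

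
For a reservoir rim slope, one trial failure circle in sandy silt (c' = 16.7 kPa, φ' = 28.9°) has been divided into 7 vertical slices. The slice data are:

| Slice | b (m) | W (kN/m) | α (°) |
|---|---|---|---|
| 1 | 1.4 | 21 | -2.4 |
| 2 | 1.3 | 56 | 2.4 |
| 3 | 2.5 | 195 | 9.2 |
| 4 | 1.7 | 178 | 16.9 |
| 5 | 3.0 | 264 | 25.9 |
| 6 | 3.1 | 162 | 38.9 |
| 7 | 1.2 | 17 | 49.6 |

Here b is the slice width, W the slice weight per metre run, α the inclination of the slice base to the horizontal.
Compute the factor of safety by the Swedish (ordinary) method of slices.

FS = 2.29

Ordinary method of slices: FS = Σ[c'·Δl_i + (W_i cosα_i)·tanφ'] / Σ W_i sinα_i, with Δl_i = b_i / cosα_i.
Slice 1: Δl = 1.4/cos(-2.4°) = 1.401 m; N'_1 = 21·cos(-2.4°) = 21.0; c'Δl = 23.40; W sinα = -0.9
Slice 2: Δl = 1.3/cos2.4° = 1.301 m; N'_2 = 56·cos2.4° = 56.0; c'Δl = 21.73; W sinα = 2.3
Slice 3: Δl = 2.5/cos9.2° = 2.533 m; N'_3 = 195·cos9.2° = 192.5; c'Δl = 42.29; W sinα = 31.2
Slice 4: Δl = 1.7/cos16.9° = 1.777 m; N'_4 = 178·cos16.9° = 170.3; c'Δl = 29.67; W sinα = 51.7
Slice 5: Δl = 3.0/cos25.9° = 3.335 m; N'_5 = 264·cos25.9° = 237.5; c'Δl = 55.69; W sinα = 115.3
Slice 6: Δl = 3.1/cos38.9° = 3.983 m; N'_6 = 162·cos38.9° = 126.1; c'Δl = 66.52; W sinα = 101.7
Slice 7: Δl = 1.2/cos49.6° = 1.852 m; N'_7 = 17·cos49.6° = 11.0; c'Δl = 30.92; W sinα = 12.9
Σc'Δl = 270.2 kN/m; ΣN' = 814.3 kN/m; ΣW sinα = 314.4 kN/m
Resisting = 270.2 + 814.3·tan28.9° = 270.2 + 449.5 = 719.8 kN/m
FS = 719.8 / 314.4 = 2.289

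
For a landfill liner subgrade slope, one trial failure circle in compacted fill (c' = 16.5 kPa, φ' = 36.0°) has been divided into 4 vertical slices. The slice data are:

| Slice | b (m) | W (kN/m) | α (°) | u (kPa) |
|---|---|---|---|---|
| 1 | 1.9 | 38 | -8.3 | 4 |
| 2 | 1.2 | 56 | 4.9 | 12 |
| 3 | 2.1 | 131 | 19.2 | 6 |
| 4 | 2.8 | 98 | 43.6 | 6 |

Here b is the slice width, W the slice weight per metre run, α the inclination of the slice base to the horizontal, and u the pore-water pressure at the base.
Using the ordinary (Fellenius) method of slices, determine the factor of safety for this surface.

Ordinary method of slices: FS = Σ[c'·Δl_i + (W_i cosα_i − u_i·Δl_i)·tanφ'] / Σ W_i sinα_i, with Δl_i = b_i / cosα_i.
Slice 1: Δl = 1.9/cos(-8.3°) = 1.920 m; N'_1 = 38·cos(-8.3°) − 4·1.920 = 29.9; c'Δl = 31.68; W sinα = -5.5
Slice 2: Δl = 1.2/cos4.9° = 1.204 m; N'_2 = 56·cos4.9° − 12·1.204 = 41.3; c'Δl = 19.87; W sinα = 4.8
Slice 3: Δl = 2.1/cos19.2° = 2.224 m; N'_3 = 131·cos19.2° − 6·2.224 = 110.4; c'Δl = 36.69; W sinα = 43.1
Slice 4: Δl = 2.8/cos43.6° = 3.866 m; N'_4 = 98·cos43.6° − 6·3.866 = 47.8; c'Δl = 63.80; W sinα = 67.6
Σc'Δl = 152.0 kN/m; ΣN' = 229.4 kN/m; ΣW sinα = 110.0 kN/m
Resisting = 152.0 + 229.4·tan36.0° = 152.0 + 166.7 = 318.7 kN/m
FS = 318.7 / 110.0 = 2.898

FS = 2.90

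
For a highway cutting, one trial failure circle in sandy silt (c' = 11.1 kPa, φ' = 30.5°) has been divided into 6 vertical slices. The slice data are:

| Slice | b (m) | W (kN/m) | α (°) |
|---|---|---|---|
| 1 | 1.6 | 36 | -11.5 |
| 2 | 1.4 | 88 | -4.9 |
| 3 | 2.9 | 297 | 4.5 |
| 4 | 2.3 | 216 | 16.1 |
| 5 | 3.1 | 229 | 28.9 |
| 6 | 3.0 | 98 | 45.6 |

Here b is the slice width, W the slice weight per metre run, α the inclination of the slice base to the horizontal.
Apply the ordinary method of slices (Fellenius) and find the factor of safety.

Ordinary method of slices: FS = Σ[c'·Δl_i + (W_i cosα_i)·tanφ'] / Σ W_i sinα_i, with Δl_i = b_i / cosα_i.
Slice 1: Δl = 1.6/cos(-11.5°) = 1.633 m; N'_1 = 36·cos(-11.5°) = 35.3; c'Δl = 18.12; W sinα = -7.2
Slice 2: Δl = 1.4/cos(-4.9°) = 1.405 m; N'_2 = 88·cos(-4.9°) = 87.7; c'Δl = 15.60; W sinα = -7.5
Slice 3: Δl = 2.9/cos4.5° = 2.909 m; N'_3 = 297·cos4.5° = 296.1; c'Δl = 32.29; W sinα = 23.3
Slice 4: Δl = 2.3/cos16.1° = 2.394 m; N'_4 = 216·cos16.1° = 207.5; c'Δl = 26.57; W sinα = 59.9
Slice 5: Δl = 3.1/cos28.9° = 3.541 m; N'_5 = 229·cos28.9° = 200.5; c'Δl = 39.30; W sinα = 110.7
Slice 6: Δl = 3.0/cos45.6° = 4.288 m; N'_6 = 98·cos45.6° = 68.6; c'Δl = 47.59; W sinα = 70.0
Σc'Δl = 179.5 kN/m; ΣN' = 895.6 kN/m; ΣW sinα = 249.2 kN/m
Resisting = 179.5 + 895.6·tan30.5° = 179.5 + 527.6 = 707.0 kN/m
FS = 707.0 / 249.2 = 2.837

FS = 2.84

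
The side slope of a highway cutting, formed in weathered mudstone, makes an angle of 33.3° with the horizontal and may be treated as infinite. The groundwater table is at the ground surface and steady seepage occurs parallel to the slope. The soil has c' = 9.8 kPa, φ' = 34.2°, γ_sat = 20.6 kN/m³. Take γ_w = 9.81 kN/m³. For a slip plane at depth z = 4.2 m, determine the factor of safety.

FS = 0.79

With seepage parallel to the slope and the water table at the surface, the effective normal stress on the slip plane uses the buoyant unit weight γ' = γ_sat − γ_w while the driving shear stress uses γ_sat:
FS = [c' + γ' z cos²β tanφ'] / [γ_sat z sinβ cosβ]
γ' = 20.6 − 9.81 = 10.79 kN/m³
Numerator = 9.8 + 10.79·4.2·cos²33.3°·tan34.2° = 9.8 + 10.79·4.2·0.6986·0.6796 = 31.315 kPa
Denominator = 20.6·4.2·sin33.3°·cos33.3° = 20.6·4.2·0.5490·0.8358 = 39.702 kPa
FS = 31.315 / 39.702 = 0.789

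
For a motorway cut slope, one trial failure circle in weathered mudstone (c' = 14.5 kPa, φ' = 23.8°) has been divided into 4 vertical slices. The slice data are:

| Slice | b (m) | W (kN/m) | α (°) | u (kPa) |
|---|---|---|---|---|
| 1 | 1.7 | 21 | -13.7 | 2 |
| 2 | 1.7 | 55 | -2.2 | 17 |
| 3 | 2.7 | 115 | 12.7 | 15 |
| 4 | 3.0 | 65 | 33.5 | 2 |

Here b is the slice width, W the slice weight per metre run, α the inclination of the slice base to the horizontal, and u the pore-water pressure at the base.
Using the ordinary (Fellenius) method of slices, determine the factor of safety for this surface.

FS = 3.94

Ordinary method of slices: FS = Σ[c'·Δl_i + (W_i cosα_i − u_i·Δl_i)·tanφ'] / Σ W_i sinα_i, with Δl_i = b_i / cosα_i.
Slice 1: Δl = 1.7/cos(-13.7°) = 1.750 m; N'_1 = 21·cos(-13.7°) − 2·1.750 = 16.9; c'Δl = 25.37; W sinα = -5.0
Slice 2: Δl = 1.7/cos(-2.2°) = 1.701 m; N'_2 = 55·cos(-2.2°) − 17·1.701 = 26.0; c'Δl = 24.67; W sinα = -2.1
Slice 3: Δl = 2.7/cos12.7° = 2.768 m; N'_3 = 115·cos12.7° − 15·2.768 = 70.7; c'Δl = 40.13; W sinα = 25.3
Slice 4: Δl = 3.0/cos33.5° = 3.598 m; N'_4 = 65·cos33.5° − 2·3.598 = 47.0; c'Δl = 52.17; W sinα = 35.9
Σc'Δl = 142.3 kN/m; ΣN' = 160.6 kN/m; ΣW sinα = 54.1 kN/m
Resisting = 142.3 + 160.6·tan23.8° = 142.3 + 70.8 = 213.2 kN/m
FS = 213.2 / 54.1 = 3.942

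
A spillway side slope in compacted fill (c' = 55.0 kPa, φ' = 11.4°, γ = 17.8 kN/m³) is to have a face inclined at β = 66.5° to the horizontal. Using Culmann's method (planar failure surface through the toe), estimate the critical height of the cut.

H_c = 25.97 m

Culmann's analysis gives the critical failure plane at α_cr = (β + φ')/2 = (66.5 + 11.4)/2 = 39.0°, and the critical height
H_c = (4c'/γ) · sinβ cosφ' / [1 − cos(β − φ')]
    = (4·55.0/17.8) · sin66.5°·cos11.4° / [1 − cos(55.1°)]
    = 12.360 · 0.9171·0.9803 / [1 − 0.5721]
    = 12.360 · 0.8990 / 0.4279
    = 25.97 m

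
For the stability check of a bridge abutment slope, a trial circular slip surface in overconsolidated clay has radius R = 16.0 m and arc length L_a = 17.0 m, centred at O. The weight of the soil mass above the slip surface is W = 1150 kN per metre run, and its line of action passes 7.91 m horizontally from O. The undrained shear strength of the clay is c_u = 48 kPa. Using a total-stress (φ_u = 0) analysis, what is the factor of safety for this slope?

Taking moments about the centre O, the resisting moment is provided by the undrained shear strength acting along the arc:
M_R = c_u·L_a·R = 48·17.00·16.0 = 13056.0 kN·m/m
M_D = W·d = 1150·7.91 = 9096.5 kN·m/m
FS = M_R / M_D = 13056.0 / 9096.5 = 1.435

FS = 1.44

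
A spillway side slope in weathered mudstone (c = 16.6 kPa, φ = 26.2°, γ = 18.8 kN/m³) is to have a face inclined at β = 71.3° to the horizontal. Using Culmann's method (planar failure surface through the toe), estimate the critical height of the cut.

H_c = 10.21 m

Culmann's analysis gives the critical failure plane at α_cr = (β + φ)/2 = (71.3 + 26.2)/2 = 48.8°, and the critical height
H_c = (4c/γ) · sinβ cosφ / [1 − cos(β − φ)]
    = (4·16.6/18.8) · sin71.3°·cos26.2° / [1 − cos(45.1°)]
    = 3.532 · 0.9472·0.8973 / [1 − 0.7059]
    = 3.532 · 0.8499 / 0.2941
    = 10.21 m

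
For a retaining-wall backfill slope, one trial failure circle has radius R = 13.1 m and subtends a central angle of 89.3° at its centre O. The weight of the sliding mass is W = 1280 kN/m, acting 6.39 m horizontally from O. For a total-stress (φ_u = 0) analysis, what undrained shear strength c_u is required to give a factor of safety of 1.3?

c_u = 39.8 kPa

FS = c_u·L_a·R / (W·d), so c_u = FS·W·d / (L_a·R).
Arc length L_a = R·θ = 13.1·(89.3°·π/180) = 13.1·1.5586 = 20.42 m
c_u = 1.3·1280·6.39 / (20.42·13.1) = 10633.0 / 267.47 = 39.75 kPa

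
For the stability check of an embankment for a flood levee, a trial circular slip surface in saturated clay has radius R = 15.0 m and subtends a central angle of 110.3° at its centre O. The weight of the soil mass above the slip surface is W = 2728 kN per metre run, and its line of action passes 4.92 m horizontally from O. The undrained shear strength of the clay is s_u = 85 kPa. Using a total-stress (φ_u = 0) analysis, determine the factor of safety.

Taking moments about the centre O, the resisting moment is provided by the undrained shear strength acting along the arc:
Arc length L_a = R·θ = 15.0·(110.3°·π/180) = 15.0·1.9251 = 28.88 m
M_R = s_u·L_a·R = 85·28.88·15.0 = 36817.5 kN·m/m
M_D = W·d = 2728·4.92 = 13421.8 kN·m/m
FS = M_R / M_D = 36817.5 / 13421.8 = 2.743

FS = 2.74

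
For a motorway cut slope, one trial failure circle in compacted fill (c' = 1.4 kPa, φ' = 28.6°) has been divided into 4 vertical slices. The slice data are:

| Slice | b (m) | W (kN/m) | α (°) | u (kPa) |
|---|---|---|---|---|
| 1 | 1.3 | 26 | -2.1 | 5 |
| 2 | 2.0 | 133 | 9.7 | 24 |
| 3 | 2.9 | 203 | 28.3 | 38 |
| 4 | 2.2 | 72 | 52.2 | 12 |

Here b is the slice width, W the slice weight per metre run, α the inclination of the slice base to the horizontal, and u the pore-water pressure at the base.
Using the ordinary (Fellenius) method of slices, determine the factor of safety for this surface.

FS = 0.57

Ordinary method of slices: FS = Σ[c'·Δl_i + (W_i cosα_i − u_i·Δl_i)·tanφ'] / Σ W_i sinα_i, with Δl_i = b_i / cosα_i.
Slice 1: Δl = 1.3/cos(-2.1°) = 1.301 m; N'_1 = 26·cos(-2.1°) − 5·1.301 = 19.5; c'Δl = 1.82; W sinα = -1.0
Slice 2: Δl = 2.0/cos9.7° = 2.029 m; N'_2 = 133·cos9.7° − 24·2.029 = 82.4; c'Δl = 2.84; W sinα = 22.4
Slice 3: Δl = 2.9/cos28.3° = 3.294 m; N'_3 = 203·cos28.3° − 38·3.294 = 53.6; c'Δl = 4.61; W sinα = 96.2
Slice 4: Δl = 2.2/cos52.2° = 3.589 m; N'_4 = 72·cos52.2° − 12·3.589 = 1.1; c'Δl = 5.03; W sinα = 56.9
Σc'Δl = 14.3 kN/m; ΣN' = 156.5 kN/m; ΣW sinα = 174.6 kN/m
Resisting = 14.3 + 156.5·tan28.6° = 14.3 + 85.3 = 99.6 kN/m
FS = 99.6 / 174.6 = 0.571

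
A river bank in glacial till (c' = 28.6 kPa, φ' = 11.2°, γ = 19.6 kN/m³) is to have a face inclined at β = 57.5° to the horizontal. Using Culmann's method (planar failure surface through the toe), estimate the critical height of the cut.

Culmann's analysis gives the critical failure plane at α_cr = (β + φ')/2 = (57.5 + 11.2)/2 = 34.4°, and the critical height
H_c = (4c'/γ) · sinβ cosφ' / [1 − cos(β − φ')]
    = (4·28.6/19.6) · sin57.5°·cos11.2° / [1 − cos(46.3°)]
    = 5.837 · 0.8434·0.9810 / [1 − 0.6909]
    = 5.837 · 0.8273 / 0.3091
    = 15.62 m

H_c = 15.62 m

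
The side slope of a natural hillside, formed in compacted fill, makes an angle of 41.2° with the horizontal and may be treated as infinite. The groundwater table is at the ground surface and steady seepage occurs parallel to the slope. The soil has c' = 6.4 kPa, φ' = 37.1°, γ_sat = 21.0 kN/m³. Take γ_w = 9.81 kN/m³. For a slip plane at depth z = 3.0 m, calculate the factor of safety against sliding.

With seepage parallel to the slope and the water table at the surface, the effective normal stress on the slip plane uses the buoyant unit weight γ' = γ_sat − γ_w while the driving shear stress uses γ_sat:
FS = [c' + γ' z cos²β tanφ'] / [γ_sat z sinβ cosβ]
γ' = 21.0 − 9.81 = 11.19 kN/m³
Numerator = 6.4 + 11.19·3.0·cos²41.2°·tan37.1° = 6.4 + 11.19·3.0·0.5661·0.7563 = 20.773 kPa
Denominator = 21.0·3.0·sin41.2°·cos41.2° = 21.0·3.0·0.6587·0.7524 = 31.223 kPa
FS = 20.773 / 31.223 = 0.665

FS = 0.67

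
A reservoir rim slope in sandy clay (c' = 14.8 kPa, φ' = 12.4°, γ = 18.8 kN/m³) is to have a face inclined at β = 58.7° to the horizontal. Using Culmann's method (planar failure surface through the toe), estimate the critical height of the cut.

H_c = 8.50 m

Culmann's analysis gives the critical failure plane at α_cr = (β + φ')/2 = (58.7 + 12.4)/2 = 35.6°, and the critical height
H_c = (4c'/γ) · sinβ cosφ' / [1 − cos(β − φ')]
    = (4·14.8/18.8) · sin58.7°·cos12.4° / [1 − cos(46.3°)]
    = 3.149 · 0.8545·0.9767 / [1 − 0.6909]
    = 3.149 · 0.8345 / 0.3091
    = 8.50 m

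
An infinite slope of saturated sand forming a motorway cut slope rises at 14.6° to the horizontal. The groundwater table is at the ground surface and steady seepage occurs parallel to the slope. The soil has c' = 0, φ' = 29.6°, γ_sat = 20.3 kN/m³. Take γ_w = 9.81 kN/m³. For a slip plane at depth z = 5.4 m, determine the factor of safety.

FS = 1.13

With seepage parallel to the slope and the water table at the surface, the effective normal stress on the slip plane uses the buoyant unit weight γ' = γ_sat − γ_w while the driving shear stress uses γ_sat:
FS = [c' + γ' z cos²β tanφ'] / [γ_sat z sinβ cosβ]
(For c' = 0 this reduces to FS = (γ'/γ_sat)·tanφ'/tanβ.)
γ' = 20.3 − 9.81 = 10.49 kN/m³
Numerator = 0.0 + 10.49·5.4·cos²14.6°·tan29.6° = 0.0 + 10.49·5.4·0.9365·0.5681 = 30.135 kPa
Denominator = 20.3·5.4·sin14.6°·cos14.6° = 20.3·5.4·0.2521·0.9677 = 26.740 kPa
FS = 30.135 / 26.740 = 1.127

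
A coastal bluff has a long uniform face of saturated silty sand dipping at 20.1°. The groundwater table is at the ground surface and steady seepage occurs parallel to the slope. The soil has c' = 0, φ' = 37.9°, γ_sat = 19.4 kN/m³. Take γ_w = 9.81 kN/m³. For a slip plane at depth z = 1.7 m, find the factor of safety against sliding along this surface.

FS = 1.05

With seepage parallel to the slope and the water table at the surface, the effective normal stress on the slip plane uses the buoyant unit weight γ' = γ_sat − γ_w while the driving shear stress uses γ_sat:
FS = [c' + γ' z cos²β tanφ'] / [γ_sat z sinβ cosβ]
(For c' = 0 this reduces to FS = (γ'/γ_sat)·tanφ'/tanβ.)
γ' = 19.4 − 9.81 = 9.59 kN/m³
Numerator = 0.0 + 9.59·1.7·cos²20.1°·tan37.9° = 0.0 + 9.59·1.7·0.8819·0.7785 = 11.193 kPa
Denominator = 19.4·1.7·sin20.1°·cos20.1° = 19.4·1.7·0.3437·0.9391 = 10.644 kPa
FS = 11.193 / 10.644 = 1.052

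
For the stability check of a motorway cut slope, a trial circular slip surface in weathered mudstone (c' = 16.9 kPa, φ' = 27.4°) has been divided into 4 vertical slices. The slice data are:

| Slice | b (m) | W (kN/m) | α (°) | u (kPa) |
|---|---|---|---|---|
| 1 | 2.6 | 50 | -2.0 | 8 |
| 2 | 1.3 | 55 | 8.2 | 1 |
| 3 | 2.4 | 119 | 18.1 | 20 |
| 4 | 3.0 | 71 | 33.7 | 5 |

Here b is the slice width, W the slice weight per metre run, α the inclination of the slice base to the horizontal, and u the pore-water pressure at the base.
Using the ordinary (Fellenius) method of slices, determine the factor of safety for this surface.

Ordinary method of slices: FS = Σ[c'·Δl_i + (W_i cosα_i − u_i·Δl_i)·tanφ'] / Σ W_i sinα_i, with Δl_i = b_i / cosα_i.
Slice 1: Δl = 2.6/cos(-2.0°) = 2.602 m; N'_1 = 50·cos(-2.0°) − 8·2.602 = 29.2; c'Δl = 43.97; W sinα = -1.7
Slice 2: Δl = 1.3/cos8.2° = 1.313 m; N'_2 = 55·cos8.2° − 1·1.313 = 53.1; c'Δl = 22.20; W sinα = 7.8
Slice 3: Δl = 2.4/cos18.1° = 2.525 m; N'_3 = 119·cos18.1° − 20·2.525 = 62.6; c'Δl = 42.67; W sinα = 37.0
Slice 4: Δl = 3.0/cos33.7° = 3.606 m; N'_4 = 71·cos33.7° − 5·3.606 = 41.0; c'Δl = 60.94; W sinα = 39.4
Σc'Δl = 169.8 kN/m; ΣN' = 185.9 kN/m; ΣW sinα = 82.5 kN/m
Resisting = 169.8 + 185.9·tan27.4° = 169.8 + 96.4 = 266.2 kN/m
FS = 266.2 / 82.5 = 3.228

FS = 3.23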